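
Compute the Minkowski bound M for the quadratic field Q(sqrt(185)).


d = 185, d mod 4 = 1, so disc(K) = d = 185; |disc(K)| = 185
Real quadratic field, so n = 2, s = r2 = 0, r1 = 2
M = (n!/n^n) * (4/pi)^s * sqrt(|disc(K)|) = (2!/2^2) * (4/pi)^0 * sqrt(185)
= 0.5 * 1.000000 * 13.601471
= 6.8007

6.8007


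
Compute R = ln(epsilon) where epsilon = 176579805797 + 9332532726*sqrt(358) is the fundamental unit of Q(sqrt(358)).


epsilon = 176579805797 + 9332532726*sqrt(358)
= 3.5316e+11
R = ln(3.5316e+11)
= 26.5902

26.5902


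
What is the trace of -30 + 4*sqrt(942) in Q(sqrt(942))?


Tr(a + b*sqrt(d)) = (a + b*sqrt(d)) + (a - b*sqrt(d)) = 2a
= 2 * (-30)
= -60

-60


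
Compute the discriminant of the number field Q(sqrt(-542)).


For K = Q(sqrt(d)) with d squarefree: disc(K) = d if d = 1 mod 4, and disc(K) = 4d if d = 2 or 3 mod 4.
Here d = -542, and d mod 4 = 2.
d = 2 mod 4, not 1 (O_K = Z[sqrt(d)]), so disc(K) = 4d = 4 * (-542) = -2168

-2168


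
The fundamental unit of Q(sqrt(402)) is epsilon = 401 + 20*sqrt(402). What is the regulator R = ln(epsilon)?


epsilon = 401 + 20*sqrt(402)
= 801.9988
R = ln(801.9988)
= 6.6871

6.6871


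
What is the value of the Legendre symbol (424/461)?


p = 461 is prime, so compute (424/461) with the reciprocity algorithm (Jacobi-symbol steps: pull out 2s via (2/n), flip via reciprocity, reduce):
  pull out 2: (2/461) = -1  (since 461 mod 8 = 5)
  pull out 2: (2/461) = -1  (since 461 mod 8 = 5)
  pull out 2: (2/461) = -1  (since 461 mod 8 = 5)
  reciprocity: (53/461) -> +(461/53)
  reduce: (37/53)
  reciprocity: (37/53) -> +(53/37)
  reduce: (16/37)
  pull out 2: (2/37) = -1  (since 37 mod 8 = 5)
  pull out 2: (2/37) = -1  (since 37 mod 8 = 5)
  pull out 2: (2/37) = -1  (since 37 mod 8 = 5)
  pull out 2: (2/37) = -1  (since 37 mod 8 = 5)
  (1/37) = 1
Product of signs = -1
(424/461) = -1

-1


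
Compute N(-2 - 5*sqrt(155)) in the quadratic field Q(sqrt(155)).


N(a + b*sqrt(d)) = a^2 - d*b^2
= (-2)^2 - (155)*(-5)^2
= 4 - 3875
= -3871

-3871


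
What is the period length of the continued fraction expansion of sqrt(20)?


Run the CF algorithm for sqrt(20).
a_0 = floor(sqrt(20)) = 4; set m_0=0, q_0=1.
Recurrence: m' = q*a - m,  q' = (d - m'^2)/q,  a' = floor((a_0 + m')/q').
  step 1: m=4, q=4, a=2
  step 2: m=4, q=1, a=8
a_2 = 2*a_0 = 8, so the period closes here.
sqrt(20) = [4; 2, 8]
Period length = 2

2


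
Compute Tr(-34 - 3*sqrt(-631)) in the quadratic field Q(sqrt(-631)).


Tr(a + b*sqrt(d)) = (a + b*sqrt(d)) + (a - b*sqrt(d)) = 2a
= 2 * (-34)
= -68

-68


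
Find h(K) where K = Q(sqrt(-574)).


K = Q(sqrt(-574)). d mod 4 = 2, so D = disc(K) = 4d = -2296
h(K) equals the number of primitive reduced positive-definite forms (a, b, c) = a*x^2 + b*x*y + c*y^2 with b^2 - 4ac = D,
where reduced means |b| <= a <= c, with b >= 0 whenever |b| = a or a = c, and primitive means gcd(a, b, c) = 1.
Reduced forces 3a^2 <= |D| = 2296, so 1 <= a <= 27; b must have the parity of D, and c = (b^2 - D)/(4a) must be an integer >= a.
Enumerate a = 1..27, b in [-a, a]:
  a=1: (1, 0, 574)  [1]
  a=2: (2, 0, 287)  [1]
  a=3..4: none
  a=5: (5, -2, 115), (5, 2, 115)  [2]
  a=6: none
  a=7: (7, 0, 82)  [1]
  a=8..9: none
  a=10: (10, -8, 59), (10, 8, 59)  [2]
  a=11: (11, -6, 53), (11, 6, 53)  [2]
  a=12..13: none
  a=14: (14, 0, 41)  [1]
  a=15..16: none
  a=17: (17, -4, 34), (17, 4, 34)  [2]
  a=18..21: none
  a=22: (22, -16, 29), (22, 16, 29)  [2]
  a=23: (23, -2, 25), (23, 2, 25)  [2]
  a=24..27: none
Total reduced forms: 1 + 1 + 2 + 1 + 2 + 2 + 1 + 2 + 2 + 2 = 16
h = 16

16


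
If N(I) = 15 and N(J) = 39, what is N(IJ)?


N(IJ) = N(I) * N(J)
= 15 * 39
= 585

585


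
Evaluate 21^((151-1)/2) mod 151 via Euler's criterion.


p = 151 is prime and the exponent is (p-1)/2 = 75, so by Euler's criterion 21^75 = (21/151) = +1 or -1 mod 151.
Compute by square-and-multiply:
  75 = 64 + 8 + 2 + 1 (binary 1001011)
  Repeated squaring mod 151: 21^1 = 21, 21^2 = 139, 21^4 = 144, 21^8 = 49, 21^16 = 136, 21^32 = 74, 21^64 = 40
  21^75 = 21^64 * 21^8 * 21^2 * 21^1 = 40 * 49 * 139 * 21 mod 151
    40 * 49 = 1960 = 148 mod 151
    148 * 139 = 20572 = 36 mod 151
    36 * 21 = 756 = 1 mod 151
  21^75 = 1 mod 151
Result 1: 21 is a quadratic residue mod 151.
21^75 mod 151 = 1

1


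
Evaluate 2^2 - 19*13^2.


x^2 - d*y^2
= 2^2 - 19*13^2
= 4 - 3211
= -3207

-3207


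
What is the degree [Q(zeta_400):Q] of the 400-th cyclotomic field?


The degree equals Euler's totient phi(400).
400 = 2^4 * 5^2
phi(400) = 160

160


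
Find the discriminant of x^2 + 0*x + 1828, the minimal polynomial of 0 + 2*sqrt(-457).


The element 0 + 2*sqrt(-457) has minimal polynomial:
x^2 + 0*x + 1828
Discriminant = (0)^2 - 4*(1828)
= 0 - 7312
= -7312

-7312


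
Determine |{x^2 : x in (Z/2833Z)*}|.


For prime p, the number of non-zero quadratic residues is (p-1)/2.
= (2833-1)/2
= 1416

1416


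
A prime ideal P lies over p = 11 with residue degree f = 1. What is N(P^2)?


N(P^a) = p^(a*f)
= 11^(2*1)
= 11^2
= 121

121


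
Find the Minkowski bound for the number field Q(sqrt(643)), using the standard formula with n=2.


d = 643, d mod 4 = 3, so disc(K) = 4d = 2572; |disc(K)| = 2572
Real quadratic field, so n = 2, s = r2 = 0, r1 = 2
M = (n!/n^n) * (4/pi)^s * sqrt(|disc(K)|) = (2!/2^2) * (4/pi)^0 * sqrt(2572)
= 0.5 * 1.000000 * 50.714889
= 25.3574

25.3574


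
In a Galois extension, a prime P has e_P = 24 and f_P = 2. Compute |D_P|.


|D_P| = e * f
= 24 * 2
= 48

48


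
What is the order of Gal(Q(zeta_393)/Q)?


|Gal(Q(zeta_393)/Q)| = phi(393)
= 260

260


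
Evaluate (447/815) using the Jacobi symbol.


Compute (447/815) via quadratic reciprocity:
  reciprocity: (447/815) -> -(815/447)
  reduce: (368/447)
  pull out 2: (2/447) = +1  (since 447 mod 8 = 7)
  pull out 2: (2/447) = +1  (since 447 mod 8 = 7)
  pull out 2: (2/447) = +1  (since 447 mod 8 = 7)
  pull out 2: (2/447) = +1  (since 447 mod 8 = 7)
  reciprocity: (23/447) -> -(447/23)
  reduce: (10/23)
  pull out 2: (2/23) = +1  (since 23 mod 8 = 7)
  reciprocity: (5/23) -> +(23/5)
  reduce: (3/5)
  reciprocity: (3/5) -> +(5/3)
  reduce: (2/3)
  pull out 2: (2/3) = -1  (since 3 mod 8 = 3)
  (1/3) = 1
Product of signs = -1

-1


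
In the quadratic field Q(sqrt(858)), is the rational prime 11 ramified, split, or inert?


K = Q(sqrt(858)). Since d mod 4 = 2, disc(K) = 3432.
Check p | disc: 3432 mod 11 = 0.
p divides disc, so p ramifies: (p) = P^2 with e=2, f=1, g=1.
Therefore p is ramified.

ramified


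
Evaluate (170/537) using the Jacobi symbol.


Compute (170/537) via quadratic reciprocity:
  pull out 2: (2/537) = +1  (since 537 mod 8 = 1)
  reciprocity: (85/537) -> +(537/85)
  reduce: (27/85)
  reciprocity: (27/85) -> +(85/27)
  reduce: (4/27)
  pull out 2: (2/27) = -1  (since 27 mod 8 = 3)
  pull out 2: (2/27) = -1  (since 27 mod 8 = 3)
  (1/27) = 1
Product of signs = 1

1


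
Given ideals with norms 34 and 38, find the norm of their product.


N(IJ) = N(I) * N(J)
= 34 * 38
= 1292

1292


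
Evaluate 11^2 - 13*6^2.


x^2 - d*y^2
= 11^2 - 13*6^2
= 121 - 468
= -347

-347


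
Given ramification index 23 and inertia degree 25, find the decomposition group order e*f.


|D_P| = e * f
= 23 * 25
= 575

575


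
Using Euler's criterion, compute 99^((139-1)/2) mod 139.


p = 139 is prime and the exponent is (p-1)/2 = 69, so by Euler's criterion 99^69 = (99/139) = +1 or -1 mod 139.
Compute by square-and-multiply:
  69 = 64 + 4 + 1 (binary 1000101)
  Repeated squaring mod 139: 99^1 = 99, 99^2 = 71, 99^4 = 37, 99^8 = 118, 99^16 = 24, 99^32 = 20, 99^64 = 122
  99^69 = 99^64 * 99^4 * 99^1 = 122 * 37 * 99 mod 139
    122 * 37 = 4514 = 66 mod 139
    66 * 99 = 6534 = 1 mod 139
  99^69 = 1 mod 139
Result 1: 99 is a quadratic residue mod 139.
99^69 mod 139 = 1

1


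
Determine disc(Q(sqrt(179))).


For K = Q(sqrt(d)) with d squarefree: disc(K) = d if d = 1 mod 4, and disc(K) = 4d if d = 2 or 3 mod 4.
Here d = 179, and d mod 4 = 3.
d = 3 mod 4, not 1 (O_K = Z[sqrt(d)]), so disc(K) = 4d = 4 * (179) = 716

716


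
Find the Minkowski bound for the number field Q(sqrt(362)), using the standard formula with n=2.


d = 362, d mod 4 = 2, so disc(K) = 4d = 1448; |disc(K)| = 1448
Real quadratic field, so n = 2, s = r2 = 0, r1 = 2
M = (n!/n^n) * (4/pi)^s * sqrt(|disc(K)|) = (2!/2^2) * (4/pi)^0 * sqrt(1448)
= 0.5 * 1.000000 * 38.052595
= 19.0263

19.0263


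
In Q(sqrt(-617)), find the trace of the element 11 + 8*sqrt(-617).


Tr(a + b*sqrt(d)) = (a + b*sqrt(d)) + (a - b*sqrt(d)) = 2a
= 2 * (11)
= 22

22


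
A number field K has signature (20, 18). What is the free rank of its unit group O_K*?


By Dirichlet's unit theorem:
rank = r1 + r2 - 1
= 20 + 18 - 1
= 37

37


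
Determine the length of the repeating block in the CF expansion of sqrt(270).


Run the CF algorithm for sqrt(270).
a_0 = floor(sqrt(270)) = 16; set m_0=0, q_0=1.
Recurrence: m' = q*a - m,  q' = (d - m'^2)/q,  a' = floor((a_0 + m')/q').
  step 1: m=16, q=14, a=2
  step 2: m=12, q=9, a=3
  step 3: m=15, q=5, a=6
  step 4: m=15, q=9, a=3
  step 5: m=12, q=14, a=2
  step 6: m=16, q=1, a=32
a_6 = 2*a_0 = 32, so the period closes here.
sqrt(270) = [16; 2, 3, 6, 3, 2, 32]
Period length = 6

6


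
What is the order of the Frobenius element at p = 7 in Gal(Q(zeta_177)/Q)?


The Frobenius at p in Gal(Q(zeta_n)/Q) = (Z/nZ)* is the class of p, so its order is ord_177(7), the smallest k >= 1 with 7^k = 1 mod 177.
n = 177 = 3 * 59, phi(177) = 116; the order divides phi(n).
Divisors of 116: 1, 2, 4, 29, 58, 116
Repeated squaring mod 177: 7^1 = 7, 7^2 = 49, 7^4 = 100, 7^8 = 88, 7^16 = 133, 7^32 = 166, 7^64 = 121
Test divisors in increasing order:
  k=1: 7^1 = 7 mod 177
  k=2: 7^2 = 49 mod 177
  k=4: 7^4 = 100 mod 177
  k=29: 7^29 = 133 * 88 * 100 * 7 = 1 mod 177  <- first divisor giving 1
Order = 29

29


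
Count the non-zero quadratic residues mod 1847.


For prime p, the number of non-zero quadratic residues is (p-1)/2.
= (1847-1)/2
= 923

923


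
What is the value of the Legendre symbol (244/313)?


p = 313 is prime, so compute (244/313) with the reciprocity algorithm (Jacobi-symbol steps: pull out 2s via (2/n), flip via reciprocity, reduce):
  pull out 2: (2/313) = +1  (since 313 mod 8 = 1)
  pull out 2: (2/313) = +1  (since 313 mod 8 = 1)
  reciprocity: (61/313) -> +(313/61)
  reduce: (8/61)
  pull out 2: (2/61) = -1  (since 61 mod 8 = 5)
  pull out 2: (2/61) = -1  (since 61 mod 8 = 5)
  pull out 2: (2/61) = -1  (since 61 mod 8 = 5)
  (1/61) = 1
Product of signs = -1
(244/313) = -1

-1


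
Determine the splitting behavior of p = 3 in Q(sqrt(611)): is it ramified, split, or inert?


K = Q(sqrt(611)). Since d mod 4 = 3, disc(K) = 2444.
Check p | disc: 2444 mod 3 = 2.
p does not divide disc. Compute Legendre symbol (d/p):
2^((3-1)/2) mod 3 = -1
(d/p) = -1, so p is inert: (p) stays prime with e=1, f=2, g=1.
Therefore p is inert.

inert


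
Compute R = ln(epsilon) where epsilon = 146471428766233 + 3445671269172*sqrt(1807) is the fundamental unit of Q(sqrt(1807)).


epsilon = 146471428766233 + 3445671269172*sqrt(1807)
= 2.9294e+14
R = ln(2.9294e+14)
= 33.3110

33.3110


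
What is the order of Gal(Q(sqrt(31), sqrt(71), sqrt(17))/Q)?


The 3 square roots of distinct primes are multiplicatively independent over Q,
so [K:Q] = 2^3 and Gal(K/Q) is isomorphic to (Z/2Z)^3.
|Gal| = 2^3 = 8

8


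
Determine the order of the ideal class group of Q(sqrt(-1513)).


K = Q(sqrt(-1513)). d mod 4 = 3, so D = disc(K) = 4d = -6052
h(K) equals the number of primitive reduced positive-definite forms (a, b, c) = a*x^2 + b*x*y + c*y^2 with b^2 - 4ac = D,
where reduced means |b| <= a <= c, with b >= 0 whenever |b| = a or a = c, and primitive means gcd(a, b, c) = 1.
Reduced forces 3a^2 <= |D| = 6052, so 1 <= a <= 44; b must have the parity of D, and c = (b^2 - D)/(4a) must be an integer >= a.
Enumerate a = 1..44, b in [-a, a]:
  a=1: (1, 0, 1513)  [1]
  a=2: (2, 2, 757)  [1]
  a=3..10: none
  a=11: (11, -8, 139), (11, 8, 139)  [2]
  a=12..16: none
  a=17: (17, 0, 89)  [1]
  a=18: none
  a=19: (19, -16, 83), (19, 16, 83)  [2]
  a=20..21: none
  a=22: (22, -14, 71), (22, 14, 71)  [2]
  a=23..28: none
  a=29: (29, -26, 58), (29, 26, 58)  [2]
  a=30..33: none
  a=34: (34, 34, 53)  [1]
  a=35..36: none
  a=37: (37, -4, 41), (37, 4, 41)  [2]
  a=38: (38, -22, 43), (38, 22, 43)  [2]
  a=39..44: none
Total reduced forms: 1 + 1 + 2 + 1 + 2 + 2 + 2 + 1 + 2 + 2 = 16
h = 16

16


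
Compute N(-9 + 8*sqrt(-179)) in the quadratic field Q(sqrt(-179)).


N(a + b*sqrt(d)) = a^2 - d*b^2
= (-9)^2 - (-179)*(8)^2
= 81 + 11456
= 11537

11537


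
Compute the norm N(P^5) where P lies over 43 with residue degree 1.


N(P^a) = p^(a*f)
= 43^(5*1)
= 43^5
= 147008443

147008443


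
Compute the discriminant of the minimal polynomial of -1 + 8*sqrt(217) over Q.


The element -1 + 8*sqrt(217) has minimal polynomial:
x^2 + 2*x - 13887
Discriminant = (2)^2 - 4*(-13887)
= 4 + 55548
= 55552

55552


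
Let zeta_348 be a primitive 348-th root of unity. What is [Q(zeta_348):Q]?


The degree equals Euler's totient phi(348).
348 = 2^2 * 3 * 29
phi(348) = 112

112


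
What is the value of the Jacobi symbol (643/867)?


Compute (643/867) via quadratic reciprocity:
  reciprocity: (643/867) -> -(867/643)
  reduce: (224/643)
  pull out 2: (2/643) = -1  (since 643 mod 8 = 3)
  pull out 2: (2/643) = -1  (since 643 mod 8 = 3)
  pull out 2: (2/643) = -1  (since 643 mod 8 = 3)
  pull out 2: (2/643) = -1  (since 643 mod 8 = 3)
  pull out 2: (2/643) = -1  (since 643 mod 8 = 3)
  reciprocity: (7/643) -> -(643/7)
  reduce: (6/7)
  pull out 2: (2/7) = +1  (since 7 mod 8 = 7)
  reciprocity: (3/7) -> -(7/3)
  reduce: (1/3)
  (1/3) = 1
Product of signs = 1

1


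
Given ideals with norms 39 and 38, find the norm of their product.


N(IJ) = N(I) * N(J)
= 39 * 38
= 1482

1482


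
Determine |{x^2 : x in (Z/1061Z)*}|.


For prime p, the number of non-zero quadratic residues is (p-1)/2.
= (1061-1)/2
= 530

530


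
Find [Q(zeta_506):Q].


The degree equals Euler's totient phi(506).
506 = 2 * 11 * 23
phi(506) = 220

220


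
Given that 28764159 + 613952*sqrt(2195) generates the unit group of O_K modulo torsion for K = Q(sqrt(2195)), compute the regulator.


epsilon = 28764159 + 613952*sqrt(2195)
= 5.7528e+07
R = ln(5.7528e+07)
= 17.8678

17.8678


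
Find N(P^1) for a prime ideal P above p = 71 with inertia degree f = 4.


N(P^a) = p^(a*f)
= 71^(1*4)
= 71^4
= 25411681

25411681


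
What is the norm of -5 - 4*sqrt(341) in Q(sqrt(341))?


N(a + b*sqrt(d)) = a^2 - d*b^2
= (-5)^2 - (341)*(-4)^2
= 25 - 5456
= -5431

-5431


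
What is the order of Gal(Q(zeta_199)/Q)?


|Gal(Q(zeta_199)/Q)| = phi(199)
= 198

198


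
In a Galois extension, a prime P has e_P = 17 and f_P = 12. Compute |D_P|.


|D_P| = e * f
= 17 * 12
= 204

204


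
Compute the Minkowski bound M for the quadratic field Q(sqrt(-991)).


d = -991, d mod 4 = 1, so disc(K) = d = -991; |disc(K)| = 991
Imaginary quadratic field, so n = 2, s = r2 = 1, r1 = 0
M = (n!/n^n) * (4/pi)^s * sqrt(|disc(K)|) = (2!/2^2) * (4/pi)^1 * sqrt(991)
= 0.5 * 1.273240 * 31.480152
= 20.0409

20.0409


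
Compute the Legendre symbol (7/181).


p = 181 is prime, so compute (7/181) with the reciprocity algorithm (Jacobi-symbol steps: pull out 2s via (2/n), flip via reciprocity, reduce):
  reciprocity: (7/181) -> +(181/7)
  reduce: (6/7)
  pull out 2: (2/7) = +1  (since 7 mod 8 = 7)
  reciprocity: (3/7) -> -(7/3)
  reduce: (1/3)
  (1/3) = 1
Product of signs = -1
(7/181) = -1

-1


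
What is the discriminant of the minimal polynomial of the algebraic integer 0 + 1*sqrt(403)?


The element 0 + 1*sqrt(403) has minimal polynomial:
x^2 + 0*x - 403
Discriminant = (0)^2 - 4*(-403)
= 0 + 1612
= 1612

1612


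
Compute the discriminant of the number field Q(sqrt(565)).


For K = Q(sqrt(d)) with d squarefree: disc(K) = d if d = 1 mod 4, and disc(K) = 4d if d = 2 or 3 mod 4.
Here d = 565, and d mod 4 = 1.
d = 1 mod 4 (O_K = Z[(1+sqrt(d))/2]), so disc(K) = d = 565

565


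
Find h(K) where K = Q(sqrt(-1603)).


K = Q(sqrt(-1603)). d mod 4 = 1, so D = disc(K) = d = -1603
h(K) equals the number of primitive reduced positive-definite forms (a, b, c) = a*x^2 + b*x*y + c*y^2 with b^2 - 4ac = D,
where reduced means |b| <= a <= c, with b >= 0 whenever |b| = a or a = c, and primitive means gcd(a, b, c) = 1.
Reduced forces 3a^2 <= |D| = 1603, so 1 <= a <= 23; b must have the parity of D, and c = (b^2 - D)/(4a) must be an integer >= a.
Enumerate a = 1..23, b in [-a, a]:
  a=1: (1, 1, 401)  [1]
  a=2..6: none
  a=7: (7, 7, 59)  [1]
  a=8..10: none
  a=11: (11, -5, 37), (11, 5, 37)  [2]
  a=12: none
  a=13: (13, -3, 31), (13, 3, 31)  [2]
  a=14..23: none
Total reduced forms: 1 + 1 + 2 + 2 = 6
h = 6

6


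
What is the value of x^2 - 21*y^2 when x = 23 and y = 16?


x^2 - d*y^2
= 23^2 - 21*16^2
= 529 - 5376
= -4847

-4847


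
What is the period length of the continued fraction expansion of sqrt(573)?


Run the CF algorithm for sqrt(573).
a_0 = floor(sqrt(573)) = 23; set m_0=0, q_0=1.
Recurrence: m' = q*a - m,  q' = (d - m'^2)/q,  a' = floor((a_0 + m')/q').
  step 1: m=23, q=44, a=1
  step 2: m=21, q=3, a=14
  step 3: m=21, q=44, a=1
  step 4: m=23, q=1, a=46
a_4 = 2*a_0 = 46, so the period closes here.
sqrt(573) = [23; 1, 14, 1, 46]
Period length = 4

4


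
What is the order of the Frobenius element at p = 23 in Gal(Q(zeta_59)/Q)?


The Frobenius at p in Gal(Q(zeta_n)/Q) = (Z/nZ)* is the class of p, so its order is ord_59(23), the smallest k >= 1 with 23^k = 1 mod 59.
n = 59 = 59, phi(59) = 58; the order divides phi(n).
Divisors of 58: 1, 2, 29, 58
Repeated squaring mod 59: 23^1 = 23, 23^2 = 57, 23^4 = 4, 23^8 = 16, 23^16 = 20, 23^32 = 46
Test divisors in increasing order:
  k=1: 23^1 = 23 mod 59
  k=2: 23^2 = 57 mod 59
  k=29: 23^29 = 20 * 16 * 4 * 23 = 58 mod 59
  k=58: 23^58 = 46 * 20 * 16 * 57 = 1 mod 59  <- first divisor giving 1
Order = 58

58


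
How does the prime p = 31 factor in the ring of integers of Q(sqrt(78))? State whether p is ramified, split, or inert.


K = Q(sqrt(78)). Since d mod 4 = 2, disc(K) = 312.
Check p | disc: 312 mod 31 = 2.
p does not divide disc. Compute Legendre symbol (d/p):
16^((31-1)/2) mod 31 = 1
(d/p) = 1, so p splits: (p) = P*P' with e=1, f=1, g=2.
Therefore p is split.

split


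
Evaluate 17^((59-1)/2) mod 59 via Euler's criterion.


p = 59 is prime and the exponent is (p-1)/2 = 29, so by Euler's criterion 17^29 = (17/59) = +1 or -1 mod 59.
Compute by square-and-multiply:
  29 = 16 + 8 + 4 + 1 (binary 11101)
  Repeated squaring mod 59: 17^1 = 17, 17^2 = 53, 17^4 = 36, 17^8 = 57, 17^16 = 4
  17^29 = 17^16 * 17^8 * 17^4 * 17^1 = 4 * 57 * 36 * 17 mod 59
    4 * 57 = 228 = 51 mod 59
    51 * 36 = 1836 = 7 mod 59
    7 * 17 = 119 = 1 mod 59
  17^29 = 1 mod 59
Result 1: 17 is a quadratic residue mod 59.
17^29 mod 59 = 1

1


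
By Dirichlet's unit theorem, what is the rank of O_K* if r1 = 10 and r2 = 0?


By Dirichlet's unit theorem:
rank = r1 + r2 - 1
= 10 + 0 - 1
= 9

9


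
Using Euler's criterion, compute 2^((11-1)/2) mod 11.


p = 11 is prime and the exponent is (p-1)/2 = 5, so by Euler's criterion 2^5 = (2/11) = +1 or -1 mod 11.
Compute by square-and-multiply:
  5 = 4 + 1 (binary 101)
  Repeated squaring mod 11: 2^1 = 2, 2^2 = 4, 2^4 = 5
  2^5 = 2^4 * 2^1 = 5 * 2 mod 11
    5 * 2 = 10 = 10 mod 11
  2^5 = 10 mod 11
Result 10 = p - 1 = -1 mod 11: 2 is a quadratic non-residue mod 11. As a residue in [0, p-1] the value is 10.
2^5 mod 11 = 10

10


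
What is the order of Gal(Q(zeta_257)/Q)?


|Gal(Q(zeta_257)/Q)| = phi(257)
= 256

256


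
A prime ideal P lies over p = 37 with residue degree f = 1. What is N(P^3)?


N(P^a) = p^(a*f)
= 37^(3*1)
= 37^3
= 50653

50653


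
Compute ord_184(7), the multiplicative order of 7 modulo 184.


We want ord_184(7), the smallest k >= 1 with 7^k = 1 mod 184.
n = 184 = 2^3 * 23, phi(184) = 88; the order divides phi(n).
Divisors of 88: 1, 2, 4, 8, 11, 22, 44, 88
Repeated squaring mod 184: 7^1 = 7, 7^2 = 49, 7^4 = 9, 7^8 = 81, 7^16 = 121, 7^32 = 105, 7^64 = 169
Test divisors in increasing order:
  k=1: 7^1 = 7 mod 184
  k=2: 7^2 = 49 mod 184
  k=4: 7^4 = 9 mod 184
  k=8: 7^8 = 81 mod 184
  k=11: 7^11 = 81 * 49 * 7 = 183 mod 184
  k=22: 7^22 = 121 * 9 * 49 = 1 mod 184  <- first divisor giving 1
Order = 22

22


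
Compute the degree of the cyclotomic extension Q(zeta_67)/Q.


The degree equals Euler's totient phi(67).
67 = 67
phi(67) = 66

66


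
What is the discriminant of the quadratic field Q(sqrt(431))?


For K = Q(sqrt(d)) with d squarefree: disc(K) = d if d = 1 mod 4, and disc(K) = 4d if d = 2 or 3 mod 4.
Here d = 431, and d mod 4 = 3.
d = 3 mod 4, not 1 (O_K = Z[sqrt(d)]), so disc(K) = 4d = 4 * (431) = 1724

1724


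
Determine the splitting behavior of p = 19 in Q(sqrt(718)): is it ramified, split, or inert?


K = Q(sqrt(718)). Since d mod 4 = 2, disc(K) = 2872.
Check p | disc: 2872 mod 19 = 3.
p does not divide disc. Compute Legendre symbol (d/p):
15^((19-1)/2) mod 19 = -1
(d/p) = -1, so p is inert: (p) stays prime with e=1, f=2, g=1.
Therefore p is inert.

inert


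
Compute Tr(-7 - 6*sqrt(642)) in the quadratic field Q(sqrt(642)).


Tr(a + b*sqrt(d)) = (a + b*sqrt(d)) + (a - b*sqrt(d)) = 2a
= 2 * (-7)
= -14

-14


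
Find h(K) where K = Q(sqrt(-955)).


K = Q(sqrt(-955)). d mod 4 = 1, so D = disc(K) = d = -955
h(K) equals the number of primitive reduced positive-definite forms (a, b, c) = a*x^2 + b*x*y + c*y^2 with b^2 - 4ac = D,
where reduced means |b| <= a <= c, with b >= 0 whenever |b| = a or a = c, and primitive means gcd(a, b, c) = 1.
Reduced forces 3a^2 <= |D| = 955, so 1 <= a <= 17; b must have the parity of D, and c = (b^2 - D)/(4a) must be an integer >= a.
Enumerate a = 1..17, b in [-a, a]:
  a=1: (1, 1, 239)  [1]
  a=2..4: none
  a=5: (5, 5, 49)  [1]
  a=6: none
  a=7: (7, -5, 35), (7, 5, 35)  [2]
  a=8..17: none
Total reduced forms: 1 + 1 + 2 = 4
h = 4

4


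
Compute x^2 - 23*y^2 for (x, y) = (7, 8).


x^2 - d*y^2
= 7^2 - 23*8^2
= 49 - 1472
= -1423

-1423


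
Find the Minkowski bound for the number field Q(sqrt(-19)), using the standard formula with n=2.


d = -19, d mod 4 = 1, so disc(K) = d = -19; |disc(K)| = 19
Imaginary quadratic field, so n = 2, s = r2 = 1, r1 = 0
M = (n!/n^n) * (4/pi)^s * sqrt(|disc(K)|) = (2!/2^2) * (4/pi)^1 * sqrt(19)
= 0.5 * 1.273240 * 4.358899
= 2.7750

2.7750


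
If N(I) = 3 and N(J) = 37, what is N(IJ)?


N(IJ) = N(I) * N(J)
= 3 * 37
= 111

111


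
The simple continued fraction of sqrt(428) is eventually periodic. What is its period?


Run the CF algorithm for sqrt(428).
a_0 = floor(sqrt(428)) = 20; set m_0=0, q_0=1.
Recurrence: m' = q*a - m,  q' = (d - m'^2)/q,  a' = floor((a_0 + m')/q').
  step 1: m=20, q=28, a=1
  step 2: m=8, q=13, a=2
  step 3: m=18, q=8, a=4
  step 4: m=14, q=29, a=1
  step 5: m=15, q=7, a=5
  step 6: m=20, q=4, a=10
  step 7: m=20, q=7, a=5
  step 8: m=15, q=29, a=1
  step 9: m=14, q=8, a=4
  step 10: m=18, q=13, a=2
  step 11: m=8, q=28, a=1
  step 12: m=20, q=1, a=40
a_12 = 2*a_0 = 40, so the period closes here.
sqrt(428) = [20; 1, 2, 4, 1, 5, 10, 5, 1, 4, 2, 1, 40]
Period length = 12

12


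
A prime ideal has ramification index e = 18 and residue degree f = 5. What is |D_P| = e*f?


|D_P| = e * f
= 18 * 5
= 90

90


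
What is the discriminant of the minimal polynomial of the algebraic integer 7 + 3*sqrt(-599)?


The element 7 + 3*sqrt(-599) has minimal polynomial:
x^2 - 14*x + 5440
Discriminant = (-14)^2 - 4*(5440)
= 196 - 21760
= -21564

-21564


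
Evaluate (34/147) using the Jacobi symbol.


Compute (34/147) via quadratic reciprocity:
  pull out 2: (2/147) = -1  (since 147 mod 8 = 3)
  reciprocity: (17/147) -> +(147/17)
  reduce: (11/17)
  reciprocity: (11/17) -> +(17/11)
  reduce: (6/11)
  pull out 2: (2/11) = -1  (since 11 mod 8 = 3)
  reciprocity: (3/11) -> -(11/3)
  reduce: (2/3)
  pull out 2: (2/3) = -1  (since 3 mod 8 = 3)
  (1/3) = 1
Product of signs = 1

1


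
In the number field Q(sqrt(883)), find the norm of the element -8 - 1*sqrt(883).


N(a + b*sqrt(d)) = a^2 - d*b^2
= (-8)^2 - (883)*(-1)^2
= 64 - 883
= -819

-819


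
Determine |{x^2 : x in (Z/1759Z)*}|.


For prime p, the number of non-zero quadratic residues is (p-1)/2.
= (1759-1)/2
= 879

879


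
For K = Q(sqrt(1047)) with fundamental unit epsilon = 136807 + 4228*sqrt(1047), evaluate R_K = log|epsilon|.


epsilon = 136807 + 4228*sqrt(1047)
= 273614.0000
R = ln(273614.0000)
= 12.5195

12.5195


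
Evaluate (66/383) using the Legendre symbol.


p = 383 is prime, so compute (66/383) with the reciprocity algorithm (Jacobi-symbol steps: pull out 2s via (2/n), flip via reciprocity, reduce):
  pull out 2: (2/383) = +1  (since 383 mod 8 = 7)
  reciprocity: (33/383) -> +(383/33)
  reduce: (20/33)
  pull out 2: (2/33) = +1  (since 33 mod 8 = 1)
  pull out 2: (2/33) = +1  (since 33 mod 8 = 1)
  reciprocity: (5/33) -> +(33/5)
  reduce: (3/5)
  reciprocity: (3/5) -> +(5/3)
  reduce: (2/3)
  pull out 2: (2/3) = -1  (since 3 mod 8 = 3)
  (1/3) = 1
Product of signs = -1
(66/383) = -1

-1


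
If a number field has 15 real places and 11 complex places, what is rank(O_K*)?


By Dirichlet's unit theorem:
rank = r1 + r2 - 1
= 15 + 11 - 1
= 25

25


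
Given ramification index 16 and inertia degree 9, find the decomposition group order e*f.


|D_P| = e * f
= 16 * 9
= 144

144


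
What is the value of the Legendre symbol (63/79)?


p = 79 is prime, so compute (63/79) with the reciprocity algorithm (Jacobi-symbol steps: pull out 2s via (2/n), flip via reciprocity, reduce):
  reciprocity: (63/79) -> -(79/63)
  reduce: (16/63)
  pull out 2: (2/63) = +1  (since 63 mod 8 = 7)
  pull out 2: (2/63) = +1  (since 63 mod 8 = 7)
  pull out 2: (2/63) = +1  (since 63 mod 8 = 7)
  pull out 2: (2/63) = +1  (since 63 mod 8 = 7)
  (1/63) = 1
Product of signs = -1
(63/79) = -1

-1


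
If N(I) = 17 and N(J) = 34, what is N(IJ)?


N(IJ) = N(I) * N(J)
= 17 * 34
= 578

578


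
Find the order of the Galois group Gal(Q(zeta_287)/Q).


|Gal(Q(zeta_287)/Q)| = phi(287)
= 240

240


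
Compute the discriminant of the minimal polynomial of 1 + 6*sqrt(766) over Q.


The element 1 + 6*sqrt(766) has minimal polynomial:
x^2 - 2*x - 27575
Discriminant = (-2)^2 - 4*(-27575)
= 4 + 110300
= 110304

110304


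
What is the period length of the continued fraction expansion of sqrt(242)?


Run the CF algorithm for sqrt(242).
a_0 = floor(sqrt(242)) = 15; set m_0=0, q_0=1.
Recurrence: m' = q*a - m,  q' = (d - m'^2)/q,  a' = floor((a_0 + m')/q').
  step 1: m=15, q=17, a=1
  step 2: m=2, q=14, a=1
  step 3: m=12, q=7, a=3
  step 4: m=9, q=23, a=1
  step 5: m=14, q=2, a=14
  step 6: m=14, q=23, a=1
  step 7: m=9, q=7, a=3
  step 8: m=12, q=14, a=1
  step 9: m=2, q=17, a=1
  step 10: m=15, q=1, a=30
a_10 = 2*a_0 = 30, so the period closes here.
sqrt(242) = [15; 1, 1, 3, 1, 14, 1, 3, 1, 1, 30]
Period length = 10

10


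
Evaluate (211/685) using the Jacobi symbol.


Compute (211/685) via quadratic reciprocity:
  reciprocity: (211/685) -> +(685/211)
  reduce: (52/211)
  pull out 2: (2/211) = -1  (since 211 mod 8 = 3)
  pull out 2: (2/211) = -1  (since 211 mod 8 = 3)
  reciprocity: (13/211) -> +(211/13)
  reduce: (3/13)
  reciprocity: (3/13) -> +(13/3)
  reduce: (1/3)
  (1/3) = 1
Product of signs = 1

1


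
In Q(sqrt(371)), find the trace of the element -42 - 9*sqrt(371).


Tr(a + b*sqrt(d)) = (a + b*sqrt(d)) + (a - b*sqrt(d)) = 2a
= 2 * (-42)
= -84

-84


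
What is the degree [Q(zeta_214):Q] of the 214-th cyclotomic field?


The degree equals Euler's totient phi(214).
214 = 2 * 107
phi(214) = 106

106


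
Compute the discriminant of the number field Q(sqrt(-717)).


For K = Q(sqrt(d)) with d squarefree: disc(K) = d if d = 1 mod 4, and disc(K) = 4d if d = 2 or 3 mod 4.
Here d = -717, and d mod 4 = 3.
d = 3 mod 4, not 1 (O_K = Z[sqrt(d)]), so disc(K) = 4d = 4 * (-717) = -2868

-2868


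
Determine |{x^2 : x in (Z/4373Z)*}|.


For prime p, the number of non-zero quadratic residues is (p-1)/2.
= (4373-1)/2
= 2186

2186


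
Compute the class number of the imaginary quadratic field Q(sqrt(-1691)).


K = Q(sqrt(-1691)). d mod 4 = 1, so D = disc(K) = d = -1691
h(K) equals the number of primitive reduced positive-definite forms (a, b, c) = a*x^2 + b*x*y + c*y^2 with b^2 - 4ac = D,
where reduced means |b| <= a <= c, with b >= 0 whenever |b| = a or a = c, and primitive means gcd(a, b, c) = 1.
Reduced forces 3a^2 <= |D| = 1691, so 1 <= a <= 23; b must have the parity of D, and c = (b^2 - D)/(4a) must be an integer >= a.
Enumerate a = 1..23, b in [-a, a]:
  a=1: (1, 1, 423)  [1]
  a=2: none
  a=3: (3, -1, 141), (3, 1, 141)  [2]
  a=4: none
  a=5: (5, -3, 85), (5, 3, 85)  [2]
  a=6..8: none
  a=9: (9, -1, 47), (9, 1, 47)  [2]
  a=10: none
  a=11: (11, -5, 39), (11, 5, 39)  [2]
  a=12: none
  a=13: (13, -5, 33), (13, 5, 33)  [2]
  a=14: none
  a=15: (15, -13, 31), (15, -7, 29), (15, 7, 29), (15, 13, 31)  [4]
  a=16: none
  a=17: (17, -3, 25), (17, 3, 25)  [2]
  a=18: none
  a=19: (19, 19, 27)  [1]
  a=20..23: none
Total reduced forms: 1 + 2 + 2 + 2 + 2 + 2 + 4 + 2 + 1 = 18
h = 18

18


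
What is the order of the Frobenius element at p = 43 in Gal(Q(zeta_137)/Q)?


The Frobenius at p in Gal(Q(zeta_n)/Q) = (Z/nZ)* is the class of p, so its order is ord_137(43), the smallest k >= 1 with 43^k = 1 mod 137.
n = 137 = 137, phi(137) = 136; the order divides phi(n).
Divisors of 136: 1, 2, 4, 8, 17, 34, 68, 136
Repeated squaring mod 137: 43^1 = 43, 43^2 = 68, 43^4 = 103, 43^8 = 60, 43^16 = 38, 43^32 = 74, 43^64 = 133, 43^128 = 16
Test divisors in increasing order:
  k=1: 43^1 = 43 mod 137
  k=2: 43^2 = 68 mod 137
  k=4: 43^4 = 103 mod 137
  k=8: 43^8 = 60 mod 137
  k=17: 43^17 = 38 * 43 = 127 mod 137
  k=34: 43^34 = 74 * 68 = 100 mod 137
  k=68: 43^68 = 133 * 103 = 136 mod 137
  k=136: 43^136 = 16 * 60 = 1 mod 137  <- first divisor giving 1
Order = 136

136


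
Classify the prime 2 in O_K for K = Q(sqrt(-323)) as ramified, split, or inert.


K = Q(sqrt(-323)). Since d mod 4 = 1, disc(K) = -323.
Check p | disc: -323 mod 2 = 1.
p=2 does not divide disc (d is 1 mod 4). 2 splits iff d = 1 mod 8.
d mod 8 = 5, so (d/2) = -1.
(d/p) = -1, so p is inert: (p) stays prime with e=1, f=2, g=1.
Therefore p is inert.

inert


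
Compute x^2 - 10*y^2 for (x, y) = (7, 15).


x^2 - d*y^2
= 7^2 - 10*15^2
= 49 - 2250
= -2201

-2201


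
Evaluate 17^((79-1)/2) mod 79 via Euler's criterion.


p = 79 is prime and the exponent is (p-1)/2 = 39, so by Euler's criterion 17^39 = (17/79) = +1 or -1 mod 79.
Compute by square-and-multiply:
  39 = 32 + 4 + 2 + 1 (binary 100111)
  Repeated squaring mod 79: 17^1 = 17, 17^2 = 52, 17^4 = 18, 17^8 = 8, 17^16 = 64, 17^32 = 67
  17^39 = 17^32 * 17^4 * 17^2 * 17^1 = 67 * 18 * 52 * 17 mod 79
    67 * 18 = 1206 = 21 mod 79
    21 * 52 = 1092 = 65 mod 79
    65 * 17 = 1105 = 78 mod 79
  17^39 = 78 mod 79
Result 78 = p - 1 = -1 mod 79: 17 is a quadratic non-residue mod 79. As a residue in [0, p-1] the value is 78.
17^39 mod 79 = 78

78


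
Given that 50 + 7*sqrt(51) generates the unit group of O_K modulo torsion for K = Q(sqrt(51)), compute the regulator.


epsilon = 50 + 7*sqrt(51)
= 99.9900
R = ln(99.9900)
= 4.6051

4.6051


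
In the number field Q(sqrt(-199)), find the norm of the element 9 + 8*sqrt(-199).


N(a + b*sqrt(d)) = a^2 - d*b^2
= (9)^2 - (-199)*(8)^2
= 81 + 12736
= 12817

12817


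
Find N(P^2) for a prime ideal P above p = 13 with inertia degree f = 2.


N(P^a) = p^(a*f)
= 13^(2*2)
= 13^4
= 28561

28561


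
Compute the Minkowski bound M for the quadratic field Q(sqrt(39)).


d = 39, d mod 4 = 3, so disc(K) = 4d = 156; |disc(K)| = 156
Real quadratic field, so n = 2, s = r2 = 0, r1 = 2
M = (n!/n^n) * (4/pi)^s * sqrt(|disc(K)|) = (2!/2^2) * (4/pi)^0 * sqrt(156)
= 0.5 * 1.000000 * 12.489996
= 6.2450

6.2450


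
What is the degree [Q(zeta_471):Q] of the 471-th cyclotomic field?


The degree equals Euler's totient phi(471).
471 = 3 * 157
phi(471) = 312

312


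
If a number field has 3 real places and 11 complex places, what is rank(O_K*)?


By Dirichlet's unit theorem:
rank = r1 + r2 - 1
= 3 + 11 - 1
= 13

13


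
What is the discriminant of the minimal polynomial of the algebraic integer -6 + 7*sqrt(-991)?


The element -6 + 7*sqrt(-991) has minimal polynomial:
x^2 + 12*x + 48595
Discriminant = (12)^2 - 4*(48595)
= 144 - 194380
= -194236

-194236


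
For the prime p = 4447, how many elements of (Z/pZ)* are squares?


For prime p, the number of non-zero quadratic residues is (p-1)/2.
= (4447-1)/2
= 2223

2223


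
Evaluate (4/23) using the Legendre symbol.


p = 23 is prime, so compute (4/23) with the reciprocity algorithm (Jacobi-symbol steps: pull out 2s via (2/n), flip via reciprocity, reduce):
  pull out 2: (2/23) = +1  (since 23 mod 8 = 7)
  pull out 2: (2/23) = +1  (since 23 mod 8 = 7)
  (1/23) = 1
Product of signs = 1
(4/23) = 1

1


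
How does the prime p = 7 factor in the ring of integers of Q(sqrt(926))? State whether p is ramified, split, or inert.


K = Q(sqrt(926)). Since d mod 4 = 2, disc(K) = 3704.
Check p | disc: 3704 mod 7 = 1.
p does not divide disc. Compute Legendre symbol (d/p):
2^((7-1)/2) mod 7 = 1
(d/p) = 1, so p splits: (p) = P*P' with e=1, f=1, g=2.
Therefore p is split.

split


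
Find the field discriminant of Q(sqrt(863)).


For K = Q(sqrt(d)) with d squarefree: disc(K) = d if d = 1 mod 4, and disc(K) = 4d if d = 2 or 3 mod 4.
Here d = 863, and d mod 4 = 3.
d = 3 mod 4, not 1 (O_K = Z[sqrt(d)]), so disc(K) = 4d = 4 * (863) = 3452

3452


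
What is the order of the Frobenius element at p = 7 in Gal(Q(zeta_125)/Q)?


The Frobenius at p in Gal(Q(zeta_n)/Q) = (Z/nZ)* is the class of p, so its order is ord_125(7), the smallest k >= 1 with 7^k = 1 mod 125.
n = 125 = 5^3, phi(125) = 100; the order divides phi(n).
Divisors of 100: 1, 2, 4, 5, 10, 20, 25, 50, 100
Repeated squaring mod 125: 7^1 = 7, 7^2 = 49, 7^4 = 26, 7^8 = 51, 7^16 = 101, 7^32 = 76, 7^64 = 26
Test divisors in increasing order:
  k=1: 7^1 = 7 mod 125
  k=2: 7^2 = 49 mod 125
  k=4: 7^4 = 26 mod 125
  k=5: 7^5 = 26 * 7 = 57 mod 125
  k=10: 7^10 = 51 * 49 = 124 mod 125
  k=20: 7^20 = 101 * 26 = 1 mod 125  <- first divisor giving 1
Order = 20

20


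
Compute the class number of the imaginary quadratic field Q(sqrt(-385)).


K = Q(sqrt(-385)). d mod 4 = 3, so D = disc(K) = 4d = -1540
h(K) equals the number of primitive reduced positive-definite forms (a, b, c) = a*x^2 + b*x*y + c*y^2 with b^2 - 4ac = D,
where reduced means |b| <= a <= c, with b >= 0 whenever |b| = a or a = c, and primitive means gcd(a, b, c) = 1.
Reduced forces 3a^2 <= |D| = 1540, so 1 <= a <= 22; b must have the parity of D, and c = (b^2 - D)/(4a) must be an integer >= a.
Enumerate a = 1..22, b in [-a, a]:
  a=1: (1, 0, 385)  [1]
  a=2: (2, 2, 193)  [1]
  a=3..4: none
  a=5: (5, 0, 77)  [1]
  a=6: none
  a=7: (7, 0, 55)  [1]
  a=8..9: none
  a=10: (10, 10, 41)  [1]
  a=11: (11, 0, 35)  [1]
  a=12..13: none
  a=14: (14, 14, 31)  [1]
  a=15..21: none
  a=22: (22, 22, 23)  [1]
Total reduced forms: 1 + 1 + 1 + 1 + 1 + 1 + 1 + 1 = 8
h = 8

8


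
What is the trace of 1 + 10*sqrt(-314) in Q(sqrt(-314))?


Tr(a + b*sqrt(d)) = (a + b*sqrt(d)) + (a - b*sqrt(d)) = 2a
= 2 * (1)
= 2

2


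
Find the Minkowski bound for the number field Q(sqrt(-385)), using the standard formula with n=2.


d = -385, d mod 4 = 3, so disc(K) = 4d = -1540; |disc(K)| = 1540
Imaginary quadratic field, so n = 2, s = r2 = 1, r1 = 0
M = (n!/n^n) * (4/pi)^s * sqrt(|disc(K)|) = (2!/2^2) * (4/pi)^1 * sqrt(1540)
= 0.5 * 1.273240 * 39.242834
= 24.9828

24.9828


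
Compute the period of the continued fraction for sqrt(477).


Run the CF algorithm for sqrt(477).
a_0 = floor(sqrt(477)) = 21; set m_0=0, q_0=1.
Recurrence: m' = q*a - m,  q' = (d - m'^2)/q,  a' = floor((a_0 + m')/q').
  step 1: m=21, q=36, a=1
  step 2: m=15, q=7, a=5
  step 3: m=20, q=11, a=3
  step 4: m=13, q=28, a=1
  step 5: m=15, q=9, a=4
  step 6: m=21, q=4, a=10
  step 7: m=19, q=29, a=1
  step 8: m=10, q=13, a=2
  step 9: m=16, q=17, a=2
  step 10: m=18, q=9, a=4
  step 11: m=18, q=17, a=2
  step 12: m=16, q=13, a=2
  step 13: m=10, q=29, a=1
  step 14: m=19, q=4, a=10
  step 15: m=21, q=9, a=4
  step 16: m=15, q=28, a=1
  step 17: m=13, q=11, a=3
  step 18: m=20, q=7, a=5
  step 19: m=15, q=36, a=1
  step 20: m=21, q=1, a=42
a_20 = 2*a_0 = 42, so the period closes here.
sqrt(477) = [21; 1, 5, 3, 1, 4, 10, 1, 2, 2, 4, 2, 2, 1, 10, 4, 1, 3, 5, 1, 42]
Period length = 20

20


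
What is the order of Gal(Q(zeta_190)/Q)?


|Gal(Q(zeta_190)/Q)| = phi(190)
= 72

72


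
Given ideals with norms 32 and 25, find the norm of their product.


N(IJ) = N(I) * N(J)
= 32 * 25
= 800

800


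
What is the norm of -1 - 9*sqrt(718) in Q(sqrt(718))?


N(a + b*sqrt(d)) = a^2 - d*b^2
= (-1)^2 - (718)*(-9)^2
= 1 - 58158
= -58157

-58157


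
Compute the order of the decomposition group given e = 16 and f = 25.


|D_P| = e * f
= 16 * 25
= 400

400


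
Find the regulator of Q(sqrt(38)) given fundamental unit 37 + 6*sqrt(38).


epsilon = 37 + 6*sqrt(38)
= 73.9865
R = ln(73.9865)
= 4.3039

4.3039


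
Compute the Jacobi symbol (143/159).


Compute (143/159) via quadratic reciprocity:
  reciprocity: (143/159) -> -(159/143)
  reduce: (16/143)
  pull out 2: (2/143) = +1  (since 143 mod 8 = 7)
  pull out 2: (2/143) = +1  (since 143 mod 8 = 7)
  pull out 2: (2/143) = +1  (since 143 mod 8 = 7)
  pull out 2: (2/143) = +1  (since 143 mod 8 = 7)
  (1/143) = 1
Product of signs = -1

-1


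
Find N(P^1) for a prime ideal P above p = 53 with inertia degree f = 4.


N(P^a) = p^(a*f)
= 53^(1*4)
= 53^4
= 7890481

7890481


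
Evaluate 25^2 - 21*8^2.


x^2 - d*y^2
= 25^2 - 21*8^2
= 625 - 1344
= -719

-719


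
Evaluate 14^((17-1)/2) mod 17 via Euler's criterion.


p = 17 is prime and the exponent is (p-1)/2 = 8, so by Euler's criterion 14^8 = (14/17) = +1 or -1 mod 17.
Compute by square-and-multiply:
  8 = 8 (binary 1000)
  Repeated squaring mod 17: 14^1 = 14, 14^2 = 9, 14^4 = 13, 14^8 = 16
  14^8 = 16 mod 17
Result 16 = p - 1 = -1 mod 17: 14 is a quadratic non-residue mod 17. As a residue in [0, p-1] the value is 16.
14^8 mod 17 = 16

16


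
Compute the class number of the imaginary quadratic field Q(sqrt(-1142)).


K = Q(sqrt(-1142)). d mod 4 = 2, so D = disc(K) = 4d = -4568
h(K) equals the number of primitive reduced positive-definite forms (a, b, c) = a*x^2 + b*x*y + c*y^2 with b^2 - 4ac = D,
where reduced means |b| <= a <= c, with b >= 0 whenever |b| = a or a = c, and primitive means gcd(a, b, c) = 1.
Reduced forces 3a^2 <= |D| = 4568, so 1 <= a <= 39; b must have the parity of D, and c = (b^2 - D)/(4a) must be an integer >= a.
Enumerate a = 1..39, b in [-a, a]:
  a=1: (1, 0, 1142)  [1]
  a=2: (2, 0, 571)  [1]
  a=3: (3, -2, 381), (3, 2, 381)  [2]
  a=4..5: none
  a=6: (6, -4, 191), (6, 4, 191)  [2]
  a=7..8: none
  a=9: (9, -2, 127), (9, 2, 127)  [2]
  a=10..17: none
  a=18: (18, -16, 67), (18, 16, 67)  [2]
  a=19: (19, -12, 62), (19, 12, 62)  [2]
  a=20..22: none
  a=23: (23, -20, 54), (23, 20, 54)  [2]
  a=24..26: none
  a=27: (27, -20, 46), (27, 20, 46)  [2]
  a=28..30: none
  a=31: (31, -12, 38), (31, 12, 38)  [2]
  a=32..39: none
Total reduced forms: 1 + 1 + 2 + 2 + 2 + 2 + 2 + 2 + 2 + 2 = 18
h = 18

18


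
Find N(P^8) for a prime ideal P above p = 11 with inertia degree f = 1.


N(P^a) = p^(a*f)
= 11^(8*1)
= 11^8
= 214358881

214358881


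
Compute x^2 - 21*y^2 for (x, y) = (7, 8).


x^2 - d*y^2
= 7^2 - 21*8^2
= 49 - 1344
= -1295

-1295


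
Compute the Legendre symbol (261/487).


p = 487 is prime, so compute (261/487) with the reciprocity algorithm (Jacobi-symbol steps: pull out 2s via (2/n), flip via reciprocity, reduce):
  reciprocity: (261/487) -> +(487/261)
  reduce: (226/261)
  pull out 2: (2/261) = -1  (since 261 mod 8 = 5)
  reciprocity: (113/261) -> +(261/113)
  reduce: (35/113)
  reciprocity: (35/113) -> +(113/35)
  reduce: (8/35)
  pull out 2: (2/35) = -1  (since 35 mod 8 = 3)
  pull out 2: (2/35) = -1  (since 35 mod 8 = 3)
  pull out 2: (2/35) = -1  (since 35 mod 8 = 3)
  (1/35) = 1
Product of signs = 1
(261/487) = 1

1
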